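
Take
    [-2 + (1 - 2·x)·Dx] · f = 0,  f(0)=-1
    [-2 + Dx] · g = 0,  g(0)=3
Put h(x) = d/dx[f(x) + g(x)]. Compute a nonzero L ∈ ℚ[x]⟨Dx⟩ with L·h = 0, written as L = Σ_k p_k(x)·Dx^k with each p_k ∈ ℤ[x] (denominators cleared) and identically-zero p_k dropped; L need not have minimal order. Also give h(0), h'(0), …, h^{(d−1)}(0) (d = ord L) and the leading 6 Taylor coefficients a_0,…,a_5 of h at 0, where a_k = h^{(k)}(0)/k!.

L = (16 + 16·x) + (-10 - 8·x + 8·x^2)·Dx + (1 - 4·x^2)·Dx^2  (order 2).
h: a_k = 4, 4, -12, -56, -156, -1912/5, …
ICs: h(0) = 4, h′(0) = 4.

f: a_k = -1, -2, -4, -8, -16, -32, …
g: a_k = 3, 6, 6, 4, 2, 4/5, …
f+g: L₀ = lclm(L_f,L_g), ord ≤ 1+1.
Differentiate: ansatz ord ≤ ord L₀ ⇒ L.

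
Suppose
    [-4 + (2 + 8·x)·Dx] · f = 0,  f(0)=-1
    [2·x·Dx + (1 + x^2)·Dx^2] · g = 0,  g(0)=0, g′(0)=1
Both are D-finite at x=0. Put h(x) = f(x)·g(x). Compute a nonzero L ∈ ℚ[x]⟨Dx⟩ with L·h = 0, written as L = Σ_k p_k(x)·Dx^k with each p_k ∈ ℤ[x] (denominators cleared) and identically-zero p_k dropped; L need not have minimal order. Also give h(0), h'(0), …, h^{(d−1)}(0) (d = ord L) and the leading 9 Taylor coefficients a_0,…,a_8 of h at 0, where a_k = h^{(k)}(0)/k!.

f: a_k = -1, -2, 2, -4, 10, -28, 84, -264, 858, …
g: a_k = 0, 1, 0, -1/3, 0, 1/5, 0, -1/7, 0, …
L₀ := L_f ⊗_s L_g (sym. prod.), ord ≤ 2.
L = (12 - 4·x - 4·x^2) + (-4 - 14·x + 12·x^2 + 16·x^3)·Dx + (1 + 8·x + 17·x^2 + 8·x^3 + 16·x^4)·Dx^2  (order 2).
h: a_k = 0, -1, -2, 7/3, -10/3, 137/15, -406/15, 8527/105, -26794/105, …
ICs: h(0) = 0, h′(0) = -1.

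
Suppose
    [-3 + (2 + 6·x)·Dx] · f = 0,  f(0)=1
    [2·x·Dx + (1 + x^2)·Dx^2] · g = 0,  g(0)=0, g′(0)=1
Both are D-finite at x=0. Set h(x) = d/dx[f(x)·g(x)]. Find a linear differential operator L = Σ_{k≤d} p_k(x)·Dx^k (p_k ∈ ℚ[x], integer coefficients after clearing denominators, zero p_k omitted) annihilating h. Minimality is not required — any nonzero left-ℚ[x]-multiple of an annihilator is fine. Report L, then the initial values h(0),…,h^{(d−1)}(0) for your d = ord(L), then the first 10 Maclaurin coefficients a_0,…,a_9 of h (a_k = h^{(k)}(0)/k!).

L = (-57 + 360·x + 630·x^2 - 216·x^3 - 81·x^4) + (124 + 540·x + 1032·x^2 + 1368·x^3 - 756·x^4 - 324·x^5)·Dx + (36 + 200·x + 252·x^2 - 16·x^3 + 108·x^4 - 216·x^5 - 108·x^6)·Dx^2  (order 2).
h: a_k = 1, 3, -35/8, 19/4, -1657/128, 24507/640, -511199/5120, 2376057/8960, -167781715/229376, 1405502281/688128, …
ICs: h(0) = 1, h′(0) = 3.

f: a_k = 1, 3/2, -9/8, 27/16, -405/128, 1701/256, -15309/1024, 72171/2048, -2814669/32768, 14073345/65536, …
g: a_k = 0, 1, 0, -1/3, 0, 1/5, 0, -1/7, 0, 1/9, …
f·g: L₀ = L_f ⊗_s L_g, ord ≤ 1·2.
Differentiate: ansatz ord ≤ ord L₀ ⇒ L.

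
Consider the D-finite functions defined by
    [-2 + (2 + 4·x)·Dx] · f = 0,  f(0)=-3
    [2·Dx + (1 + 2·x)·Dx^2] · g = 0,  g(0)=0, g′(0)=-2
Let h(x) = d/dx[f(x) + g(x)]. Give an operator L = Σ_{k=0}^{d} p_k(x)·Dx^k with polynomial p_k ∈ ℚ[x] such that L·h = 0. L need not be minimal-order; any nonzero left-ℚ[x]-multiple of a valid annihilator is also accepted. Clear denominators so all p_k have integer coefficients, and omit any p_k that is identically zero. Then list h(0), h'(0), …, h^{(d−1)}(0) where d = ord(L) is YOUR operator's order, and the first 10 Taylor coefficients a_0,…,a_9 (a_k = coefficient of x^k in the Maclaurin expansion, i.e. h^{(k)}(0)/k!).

L = 2 + (5 + 10·x)·Dx + (1 + 4·x + 4·x^2)·Dx^2  (order 2).
h: a_k = -5, 7, -25/2, 47/2, -361/8, 701/8, -2741/16, 5383/16, -84841/128, 167537/128, …
ICs: h(0) = -5, h′(0) = 7.

f: a_k = -3, -3, 3/2, -3/2, 15/8, -21/8, 63/16, -99/16, 1287/128, -2145/128, …
g: a_k = 0, -2, 2, -8/3, 4, -32/5, 32/3, -128/7, 32, -512/9, …
Sum ⇒ L₀ = lclm(L_f,L_g) in ℚ(x)⟨Dx⟩.
Differentiate: ansatz ord ≤ ord L₀ ⇒ L.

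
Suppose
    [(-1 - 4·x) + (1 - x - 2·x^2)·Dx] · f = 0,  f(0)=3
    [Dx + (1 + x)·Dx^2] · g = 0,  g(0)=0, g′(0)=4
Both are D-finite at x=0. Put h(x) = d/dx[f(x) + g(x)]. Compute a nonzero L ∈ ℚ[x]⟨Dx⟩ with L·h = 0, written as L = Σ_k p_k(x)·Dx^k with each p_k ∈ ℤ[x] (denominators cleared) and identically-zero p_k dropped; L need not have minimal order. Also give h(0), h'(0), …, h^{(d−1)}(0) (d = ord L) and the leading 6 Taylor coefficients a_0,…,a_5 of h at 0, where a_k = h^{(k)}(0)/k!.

f: a_k = 3, 3, 9, 15, 33, 63, …
g: a_k = 0, 4, -2, 4/3, -1, 4/5, …
L₀ := lclm(L_f,L_g); ord L₀ ≤ 1+2.
h₀' ⇒ L via d/dx closure of L₀.
L = (42 + 144·x + 144·x^2 + 96·x^3) + (28 + 172·x + 312·x^2 + 328·x^3 + 160·x^4)·Dx + (-7 - 14·x + 5·x^2 + 56·x^3 + 76·x^4 + 32·x^5)·Dx^2  (order 2).
h: a_k = 7, 14, 49, 128, 319, 770, …
ICs: h(0) = 7, h′(0) = 14.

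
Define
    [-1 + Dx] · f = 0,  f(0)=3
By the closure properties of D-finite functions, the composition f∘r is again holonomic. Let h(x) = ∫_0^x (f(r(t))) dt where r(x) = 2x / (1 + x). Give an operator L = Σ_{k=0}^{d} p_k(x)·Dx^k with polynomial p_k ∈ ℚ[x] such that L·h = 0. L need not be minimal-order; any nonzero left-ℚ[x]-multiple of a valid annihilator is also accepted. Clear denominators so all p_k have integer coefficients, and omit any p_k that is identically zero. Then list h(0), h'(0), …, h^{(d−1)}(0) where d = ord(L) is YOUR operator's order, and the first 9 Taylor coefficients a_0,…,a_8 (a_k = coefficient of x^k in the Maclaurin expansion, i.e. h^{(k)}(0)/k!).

f: a_k = 3, 3, 3/2, 1/2, 1/8, 1/40, 1/240, 1/1680, 1/13440, …
L₀ from L_f via x↦r, Dx↦r'^{-1}Dx.
∫: right-multiply L₀ by Dx.
L = -2·Dx + (1 + 2·x + x^2)·Dx^2  (order 2).
h: a_k = 0, 3, 3, 0, -1/2, 2/5, -1/5, 4/105, 5/84, …
ICs: h(0) = 0, h′(0) = 3.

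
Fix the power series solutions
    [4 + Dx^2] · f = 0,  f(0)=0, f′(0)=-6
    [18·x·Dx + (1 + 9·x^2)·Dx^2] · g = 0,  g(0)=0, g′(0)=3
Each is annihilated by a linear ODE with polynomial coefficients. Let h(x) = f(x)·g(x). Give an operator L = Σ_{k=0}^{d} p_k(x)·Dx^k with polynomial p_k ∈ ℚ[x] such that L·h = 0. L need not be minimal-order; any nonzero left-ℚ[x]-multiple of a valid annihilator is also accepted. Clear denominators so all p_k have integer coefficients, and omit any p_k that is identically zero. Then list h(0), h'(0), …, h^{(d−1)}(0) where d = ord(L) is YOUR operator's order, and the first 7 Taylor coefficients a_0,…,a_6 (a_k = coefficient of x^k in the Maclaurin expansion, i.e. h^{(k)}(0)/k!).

f: a_k = 0, -6, 0, 4, 0, -4/5, 0, …
g: a_k = 0, 3, 0, -9, 0, 243/5, 0, …
Sym-product of L_f,L_g gives L₀ (≤ ord 4).
L = (2080 + 50256·x^2 + 89424·x^4 + 186624·x^6 + 419904·x^8) + (3168·x + 38880·x^3 + 139968·x^5 + 419904·x^7)·Dx + (572 + 13788·x^2 + 33048·x^4 + 93312·x^6 + 209952·x^8)·Dx^2 + (792·x + 9720·x^3 + 34992·x^5 + 104976·x^7)·Dx^3 + (13 + 306·x^2 + 2673·x^4 + 11664·x^6 + 26244·x^8)·Dx^4  (order 4).
h: a_k = 0, 0, -18, 0, 66, 0, -330, …
ICs: h(0) = 0, h′(0) = 0, h′′(0) = -36, h′′′(0) = 0.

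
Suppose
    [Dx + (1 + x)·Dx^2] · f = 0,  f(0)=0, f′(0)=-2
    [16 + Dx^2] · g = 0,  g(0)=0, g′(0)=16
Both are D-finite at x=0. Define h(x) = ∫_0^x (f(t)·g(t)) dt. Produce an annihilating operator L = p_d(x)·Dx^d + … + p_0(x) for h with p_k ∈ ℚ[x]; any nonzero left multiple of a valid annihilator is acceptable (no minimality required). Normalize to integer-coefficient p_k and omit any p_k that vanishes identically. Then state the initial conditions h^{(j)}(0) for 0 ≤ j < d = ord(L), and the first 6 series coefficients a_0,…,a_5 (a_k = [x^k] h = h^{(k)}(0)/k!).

L = (15072 + 62976·x + 97024·x^2 + 65536·x^3 + 16384·x^4)·Dx + (1984 + 6080·x + 6144·x^2 + 2048·x^3)·Dx^2 + (1950 + 8000·x + 12192·x^2 + 8192·x^3 + 2048·x^4)·Dx^3 + (124 + 380·x + 384·x^2 + 128·x^3)·Dx^4 + (63 + 254·x + 383·x^2 + 256·x^3 + 64·x^4)·Dx^5  (order 5).
h: a_k = 0, 0, 0, -32/3, 4, 224/15, …
ICs: h(0) = 0, h′(0) = 0, h′′(0) = 0, h′′′(0) = -64, h′′′′(0) = 96.

f: a_k = 0, -2, 1, -2/3, 1/2, -2/5, …
g: a_k = 0, 16, 0, -128/3, 0, 512/15, …
h₀=f·g: eliminate ⇒ L₀, order ≤ 2·2.
h=∫₀ˣh₀: take L = L₀·Dx.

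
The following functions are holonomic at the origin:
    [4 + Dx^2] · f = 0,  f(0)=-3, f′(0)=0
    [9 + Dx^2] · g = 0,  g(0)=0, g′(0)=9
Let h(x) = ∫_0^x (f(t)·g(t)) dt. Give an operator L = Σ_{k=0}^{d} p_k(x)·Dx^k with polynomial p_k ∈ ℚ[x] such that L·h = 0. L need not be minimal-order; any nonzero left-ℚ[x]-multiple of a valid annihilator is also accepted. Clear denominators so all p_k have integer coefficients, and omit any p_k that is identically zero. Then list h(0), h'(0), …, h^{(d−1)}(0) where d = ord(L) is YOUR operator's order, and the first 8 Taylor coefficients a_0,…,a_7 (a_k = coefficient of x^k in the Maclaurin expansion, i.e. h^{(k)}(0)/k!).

L = 25·Dx + 26·Dx^3 + Dx^5  (order 5).
h: a_k = 0, 0, -27/2, 0, 189/8, 0, -1563/80, 0, …
ICs: h(0) = 0, h′(0) = 0, h′′(0) = -27, h′′′(0) = 0, h′′′′(0) = 567.

f: a_k = -3, 0, 6, 0, -2, 0, 4/15, 0, …
g: a_k = 0, 9, 0, -27/2, 0, 243/40, 0, -729/560, …
h₀=f·g: eliminate ⇒ L₀, order ≤ 2·2.
h=∫₀ˣh₀: take L = L₀·Dx.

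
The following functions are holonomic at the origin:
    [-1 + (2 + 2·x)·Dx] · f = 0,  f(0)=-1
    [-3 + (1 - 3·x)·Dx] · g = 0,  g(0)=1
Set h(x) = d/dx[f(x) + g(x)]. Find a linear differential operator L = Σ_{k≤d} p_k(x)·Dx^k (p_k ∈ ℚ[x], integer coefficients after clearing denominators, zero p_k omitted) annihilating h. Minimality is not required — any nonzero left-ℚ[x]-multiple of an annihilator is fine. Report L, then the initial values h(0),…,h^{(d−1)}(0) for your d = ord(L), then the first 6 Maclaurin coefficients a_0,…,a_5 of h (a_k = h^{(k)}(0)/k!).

L = (-126 - 54·x) + (-213 - 450·x - 189·x^2)·Dx + (26 - 34·x - 114·x^2 - 54·x^3)·Dx^2  (order 2).
h: a_k = 5/2, 73/4, 1293/16, 10373/32, 311005/256, 2239551/512, …
ICs: h(0) = 5/2, h′(0) = 73/4.

f: a_k = -1, -1/2, 1/8, -1/16, 5/128, -7/256, …
g: a_k = 1, 3, 9, 27, 81, 243, …
Weyl lclm of L_f,L_g ⇒ L₀ (ord ≤ 2).
h=h₀': d/dx-closure on L₀ ⇒ L.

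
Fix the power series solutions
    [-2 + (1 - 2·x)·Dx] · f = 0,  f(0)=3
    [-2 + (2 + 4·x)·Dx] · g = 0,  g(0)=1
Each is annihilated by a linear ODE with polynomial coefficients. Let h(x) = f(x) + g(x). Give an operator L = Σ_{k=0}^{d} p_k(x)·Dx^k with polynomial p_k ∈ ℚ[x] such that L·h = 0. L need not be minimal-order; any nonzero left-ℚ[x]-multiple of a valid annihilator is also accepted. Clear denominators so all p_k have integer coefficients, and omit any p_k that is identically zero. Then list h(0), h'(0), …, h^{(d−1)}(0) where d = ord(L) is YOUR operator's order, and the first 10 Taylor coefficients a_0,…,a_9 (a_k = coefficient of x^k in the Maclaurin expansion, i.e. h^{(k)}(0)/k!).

f: a_k = 3, 6, 12, 24, 48, 96, 192, 384, 768, 1536, …
g: a_k = 1, 1, -1/2, 1/2, -5/8, 7/8, -21/16, 33/16, -429/128, 715/128, …
Sum ⇒ L₀ = lclm(L_f,L_g) in ℚ(x)⟨Dx⟩.
L = (-10 - 12·x) + (9 + 28·x + 36·x^2)·Dx + (-1 - 6·x + 4·x^2 + 24·x^3)·Dx^2  (order 2).
h: a_k = 4, 7, 23/2, 49/2, 379/8, 775/8, 3051/16, 6177/16, 97875/128, 197323/128, …
ICs: h(0) = 4, h′(0) = 7.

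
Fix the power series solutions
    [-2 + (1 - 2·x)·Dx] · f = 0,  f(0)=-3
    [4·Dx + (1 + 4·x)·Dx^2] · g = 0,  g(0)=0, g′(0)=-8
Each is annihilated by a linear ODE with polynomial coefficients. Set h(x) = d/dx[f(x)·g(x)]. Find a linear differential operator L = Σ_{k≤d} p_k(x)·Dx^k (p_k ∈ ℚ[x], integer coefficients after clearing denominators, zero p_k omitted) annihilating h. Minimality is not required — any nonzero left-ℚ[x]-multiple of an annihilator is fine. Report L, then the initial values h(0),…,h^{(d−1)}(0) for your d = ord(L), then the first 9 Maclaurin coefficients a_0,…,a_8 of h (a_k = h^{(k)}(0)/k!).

L = 32 + (-2 + 40·x)·Dx + (-1 - 2·x + 8·x^2)·Dx^2  (order 2).
h: a_k = 24, 0, 384, -512, 4864, -64512/5, 340992/5, -8306688/35, 36360192/35, …
ICs: h(0) = 24, h′(0) = 0.

f: a_k = -3, -6, -12, -24, -48, -96, -192, -384, -768, …
g: a_k = 0, -8, 16, -128/3, 128, -2048/5, 4096/3, -32768/7, 16384, …
L₀ := L_f ⊗_s L_g (sym. prod.), ord ≤ 2.
h₀' ⇒ L via d/dx closure of L₀.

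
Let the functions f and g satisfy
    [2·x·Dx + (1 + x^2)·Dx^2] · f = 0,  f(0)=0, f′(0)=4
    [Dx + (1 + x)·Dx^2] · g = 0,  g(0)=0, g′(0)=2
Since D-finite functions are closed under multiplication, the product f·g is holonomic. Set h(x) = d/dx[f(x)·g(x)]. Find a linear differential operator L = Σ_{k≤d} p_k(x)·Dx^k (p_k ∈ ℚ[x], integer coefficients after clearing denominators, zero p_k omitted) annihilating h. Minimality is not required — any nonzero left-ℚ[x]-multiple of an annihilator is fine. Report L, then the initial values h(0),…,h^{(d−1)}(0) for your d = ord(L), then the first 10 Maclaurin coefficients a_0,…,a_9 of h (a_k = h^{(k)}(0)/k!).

L = (24 + 44·x + 80·x^2 + 156·x^3 + 120·x^4 + 52·x^5 + 4·x^7) + (18 + 124·x + 308·x^2 + 484·x^3 + 544·x^4 + 372·x^5 + 140·x^6 + 12·x^7 + 14·x^8)·Dx + (12 + 64·x + 192·x^2 + 312·x^3 + 360·x^4 + 312·x^5 + 192·x^6 + 72·x^7 + 12·x^8 + 8·x^9)·Dx^2 + (5 + 18·x + 37·x^2 + 56·x^3 + 66·x^4 + 60·x^5 + 42·x^6 + 24·x^7 + 9·x^8 + 2·x^9 + x^10)·Dx^3  (order 3).
h: a_k = 0, 16, -12, 0, -10/3, 208/15, -154/15, 0, -121/35, 4208/315, …
ICs: h(0) = 0, h′(0) = 16, h′′(0) = -24.

f: a_k = 0, 4, 0, -4/3, 0, 4/5, 0, -4/7, 0, 4/9, …
g: a_k = 0, 2, -1, 2/3, -1/2, 2/5, -1/3, 2/7, -1/4, 2/9, …
Sym-product of L_f,L_g gives L₀ (≤ ord 4).
Derive L from L₀ (diff closure).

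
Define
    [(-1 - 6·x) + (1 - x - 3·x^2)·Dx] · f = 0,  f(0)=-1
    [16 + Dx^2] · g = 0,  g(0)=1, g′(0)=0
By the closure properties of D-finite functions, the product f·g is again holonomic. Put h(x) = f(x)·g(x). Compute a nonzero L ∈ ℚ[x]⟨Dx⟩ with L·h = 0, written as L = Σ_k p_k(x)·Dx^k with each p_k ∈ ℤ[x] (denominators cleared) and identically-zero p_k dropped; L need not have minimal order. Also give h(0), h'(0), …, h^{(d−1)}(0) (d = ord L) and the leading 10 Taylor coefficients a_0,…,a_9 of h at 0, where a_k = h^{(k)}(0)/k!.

f: a_k = -1, -1, -4, -7, -19, -40, -97, -217, -508, -1159, …
g: a_k = 1, 0, -8, 0, 32/3, 0, -256/45, 0, 512/315, 0, …
Sym-product of L_f,L_g gives L₀ (≤ ord 2).
L = (-10 + 16·x + 48·x^2) + (2 + 12·x)·Dx + (-1 + x + 3·x^2)·Dx^2  (order 2).
h: a_k = -1, -1, 4, 1, 7/3, 16/3, 811/45, 1531/45, 27236/315, 59387/315, …
ICs: h(0) = -1, h′(0) = -1.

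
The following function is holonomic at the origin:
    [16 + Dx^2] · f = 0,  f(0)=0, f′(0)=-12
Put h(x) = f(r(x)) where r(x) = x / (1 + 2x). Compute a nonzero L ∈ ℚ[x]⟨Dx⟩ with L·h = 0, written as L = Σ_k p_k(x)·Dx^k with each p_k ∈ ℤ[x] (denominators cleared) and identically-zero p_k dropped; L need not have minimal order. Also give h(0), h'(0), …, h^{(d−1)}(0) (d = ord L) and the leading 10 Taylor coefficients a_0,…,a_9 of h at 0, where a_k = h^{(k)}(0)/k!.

f: a_k = 0, -12, 0, 32, 0, -128/5, 0, 1024/105, 0, -2048/945, …
L₀ from L_f via x↦r, Dx↦r'^{-1}Dx.
L = 16 + (4 + 24·x + 48·x^2 + 32·x^3)·Dx + (1 + 8·x + 24·x^2 + 32·x^3 + 16·x^4)·Dx^2  (order 2).
h: a_k = 0, -12, 24, -16, -96, 2752/5, -1920, 565504/105, -194048/15, 25222144/945, …
ICs: h(0) = 0, h′(0) = -12.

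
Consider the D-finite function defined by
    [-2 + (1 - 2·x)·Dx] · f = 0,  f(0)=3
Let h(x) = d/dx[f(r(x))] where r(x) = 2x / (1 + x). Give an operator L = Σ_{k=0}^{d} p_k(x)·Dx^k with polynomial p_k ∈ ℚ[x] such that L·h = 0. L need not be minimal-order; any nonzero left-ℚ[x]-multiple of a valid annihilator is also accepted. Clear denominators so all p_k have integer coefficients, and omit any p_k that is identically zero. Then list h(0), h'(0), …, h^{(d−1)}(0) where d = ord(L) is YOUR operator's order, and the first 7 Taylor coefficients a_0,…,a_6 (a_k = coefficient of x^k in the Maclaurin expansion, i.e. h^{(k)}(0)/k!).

L = 6 + (-1 + 3·x)·Dx  (order 1).
h: a_k = 12, 72, 324, 1296, 4860, 17496, 61236, …
ICs: h(0) = 12.

f: a_k = 3, 6, 12, 24, 48, 96, 192, …
h₀=f(r): pull back L_f along r ⇒ L₀.
h=h₀': d/dx-closure on L₀ ⇒ L.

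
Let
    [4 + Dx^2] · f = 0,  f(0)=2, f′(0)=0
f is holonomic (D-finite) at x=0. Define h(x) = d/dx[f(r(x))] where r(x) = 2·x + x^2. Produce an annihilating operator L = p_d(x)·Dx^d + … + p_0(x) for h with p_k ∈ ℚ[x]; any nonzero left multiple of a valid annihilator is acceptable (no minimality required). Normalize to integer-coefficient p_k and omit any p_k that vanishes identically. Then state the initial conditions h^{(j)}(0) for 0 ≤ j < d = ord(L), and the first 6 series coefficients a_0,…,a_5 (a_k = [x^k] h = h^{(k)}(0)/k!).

L = (19 + 64·x + 96·x^2 + 64·x^3 + 16·x^4) + (-3 - 3·x)·Dx + (1 + 2·x + x^2)·Dx^2  (order 2).
h: a_k = 0, -32, -48, 208/3, 640/3, 1856/15, …
ICs: h(0) = 0, h′(0) = -32.

f: a_k = 2, 0, -4, 0, 4/3, 0, …
f∘r: x↦r, Dx↦Dx/r' in L_f ⇒ L₀.
Differentiate: ansatz ord ≤ ord L₀ ⇒ L.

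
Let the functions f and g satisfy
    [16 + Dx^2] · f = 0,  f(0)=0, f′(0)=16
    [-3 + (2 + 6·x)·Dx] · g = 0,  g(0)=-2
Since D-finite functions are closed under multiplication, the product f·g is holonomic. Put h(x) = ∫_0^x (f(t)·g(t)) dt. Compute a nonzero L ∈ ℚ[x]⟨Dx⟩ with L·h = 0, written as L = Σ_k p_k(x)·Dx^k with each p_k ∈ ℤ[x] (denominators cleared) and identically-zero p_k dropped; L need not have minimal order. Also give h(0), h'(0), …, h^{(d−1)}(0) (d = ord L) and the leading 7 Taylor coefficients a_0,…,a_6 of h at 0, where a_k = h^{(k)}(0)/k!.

f: a_k = 0, 16, 0, -128/3, 0, 512/15, 0, …
g: a_k = -2, -3, 9/4, -27/8, 405/64, -1701/128, 15309/512, …
Product ⇒ symmetric product L₀, ord ≤ 2.
h=∫h₀ ⇒ L = L₀·Dx.
L = (91 + 384·x + 576·x^2)·Dx + (-12 - 36·x)·Dx^2 + (4 + 24·x + 36·x^2)·Dx^3  (order 3).
h: a_k = 0, 0, -16, -16, 91/3, 74/5, -3781/360, …
ICs: h(0) = 0, h′(0) = 0, h′′(0) = -32.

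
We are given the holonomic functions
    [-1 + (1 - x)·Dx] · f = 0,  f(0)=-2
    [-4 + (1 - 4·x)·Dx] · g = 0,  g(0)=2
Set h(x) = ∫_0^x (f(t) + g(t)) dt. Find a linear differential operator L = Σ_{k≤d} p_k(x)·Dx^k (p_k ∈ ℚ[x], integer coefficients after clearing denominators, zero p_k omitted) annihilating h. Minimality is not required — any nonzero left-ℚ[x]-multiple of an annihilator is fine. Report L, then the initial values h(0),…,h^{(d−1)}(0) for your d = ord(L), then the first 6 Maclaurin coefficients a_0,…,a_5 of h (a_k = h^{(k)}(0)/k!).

L = -8·Dx + (10 - 16·x)·Dx^2 + (-1 + 5·x - 4·x^2)·Dx^3  (order 3).
h: a_k = 0, 0, 3, 10, 63/2, 102, …
ICs: h(0) = 0, h′(0) = 0, h′′(0) = 6.

f: a_k = -2, -2, -2, -2, -2, -2, …
g: a_k = 2, 8, 32, 128, 512, 2048, …
h₀=f+g: left-lcm gives L₀, ord ≤ 2.
∫: right-multiply L₀ by Dx.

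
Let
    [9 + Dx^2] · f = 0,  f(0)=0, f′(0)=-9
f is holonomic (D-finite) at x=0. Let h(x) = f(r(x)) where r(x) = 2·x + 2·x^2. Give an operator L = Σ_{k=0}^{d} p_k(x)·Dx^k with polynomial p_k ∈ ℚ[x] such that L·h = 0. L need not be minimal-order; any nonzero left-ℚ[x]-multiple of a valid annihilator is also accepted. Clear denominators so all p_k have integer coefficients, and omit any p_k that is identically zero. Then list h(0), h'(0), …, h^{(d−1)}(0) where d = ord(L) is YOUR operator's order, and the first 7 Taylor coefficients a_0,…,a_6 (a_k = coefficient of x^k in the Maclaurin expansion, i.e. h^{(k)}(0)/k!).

L = (36 + 216·x + 432·x^2 + 288·x^3) - 2·Dx + (1 + 2·x)·Dx^2  (order 2).
h: a_k = 0, -18, -18, 108, 324, 648/5, -864, …
ICs: h(0) = 0, h′(0) = -18.

f: a_k = 0, -9, 0, 27/2, 0, -243/40, 0, …
L₀ from L_f via x↦r, Dx↦r'^{-1}Dx.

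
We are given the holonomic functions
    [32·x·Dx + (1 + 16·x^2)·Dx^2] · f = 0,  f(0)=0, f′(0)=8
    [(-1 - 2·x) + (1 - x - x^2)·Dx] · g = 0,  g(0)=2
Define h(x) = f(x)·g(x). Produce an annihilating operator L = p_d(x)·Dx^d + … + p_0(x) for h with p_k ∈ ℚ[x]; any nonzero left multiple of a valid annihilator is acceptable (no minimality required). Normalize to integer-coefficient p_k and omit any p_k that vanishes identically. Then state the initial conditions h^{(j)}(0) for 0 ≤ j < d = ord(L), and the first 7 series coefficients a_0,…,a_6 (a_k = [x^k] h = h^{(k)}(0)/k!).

f: a_k = 0, 8, 0, -128/3, 0, 2048/5, 0, …
g: a_k = 2, 2, 4, 6, 10, 16, 26, …
Sym-product of L_f,L_g gives L₀ (≤ ord 2).
L = (2 + 32·x + 96·x^2) + (2 - 28·x + 64·x^2 + 96·x^3)·Dx + (-1 + x - 15·x^2 + 16·x^3 + 16·x^4)·Dx^2  (order 2).
h: a_k = 0, 16, 16, -160/3, -112/3, 10928/15, 3456/5, …
ICs: h(0) = 0, h′(0) = 16.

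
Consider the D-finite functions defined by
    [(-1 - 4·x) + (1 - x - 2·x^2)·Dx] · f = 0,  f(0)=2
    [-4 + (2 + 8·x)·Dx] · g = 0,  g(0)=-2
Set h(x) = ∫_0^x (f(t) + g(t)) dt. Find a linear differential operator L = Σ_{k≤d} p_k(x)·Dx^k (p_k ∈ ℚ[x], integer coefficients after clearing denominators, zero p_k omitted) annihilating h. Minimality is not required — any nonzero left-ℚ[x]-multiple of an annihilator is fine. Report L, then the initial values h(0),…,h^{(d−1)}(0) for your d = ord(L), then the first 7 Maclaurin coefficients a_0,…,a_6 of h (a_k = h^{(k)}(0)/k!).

L = (-16 - 84·x - 120·x^2 - 160·x^3)·Dx + (10 + 52·x + 204·x^2 + 400·x^3 + 400·x^4)·Dx^2 + (1 - 7·x - 56·x^2 - 8·x^3 + 200·x^4 + 160·x^5)·Dx^3  (order 3).
h: a_k = 0, 0, -1, 10/3, 1/2, 42/5, -7/3, …
ICs: h(0) = 0, h′(0) = 0, h′′(0) = -2.

f: a_k = 2, 2, 6, 10, 22, 42, 86, …
g: a_k = -2, -4, 4, -8, 20, -56, 168, …
L₀ := lclm(L_f,L_g); ord L₀ ≤ 1+1.
∫: right-multiply L₀ by Dx.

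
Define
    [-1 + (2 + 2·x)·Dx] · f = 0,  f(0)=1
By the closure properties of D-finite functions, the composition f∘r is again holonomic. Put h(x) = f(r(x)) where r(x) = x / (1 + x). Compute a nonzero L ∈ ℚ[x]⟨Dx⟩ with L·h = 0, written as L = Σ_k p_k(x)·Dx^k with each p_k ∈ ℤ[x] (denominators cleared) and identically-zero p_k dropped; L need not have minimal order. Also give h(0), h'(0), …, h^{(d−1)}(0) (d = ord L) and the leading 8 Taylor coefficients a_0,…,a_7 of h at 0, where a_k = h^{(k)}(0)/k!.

L = -1 + (2 + 6·x + 4·x^2)·Dx  (order 1).
h: a_k = 1, 1/2, -5/8, 13/16, -141/128, 399/256, -2353/1024, 7205/2048, …
ICs: h(0) = 1.

f: a_k = 1, 1/2, -1/8, 1/16, -5/128, 7/256, -21/1024, 33/2048, …
Change of var in L_f (x↦r) gives L₀.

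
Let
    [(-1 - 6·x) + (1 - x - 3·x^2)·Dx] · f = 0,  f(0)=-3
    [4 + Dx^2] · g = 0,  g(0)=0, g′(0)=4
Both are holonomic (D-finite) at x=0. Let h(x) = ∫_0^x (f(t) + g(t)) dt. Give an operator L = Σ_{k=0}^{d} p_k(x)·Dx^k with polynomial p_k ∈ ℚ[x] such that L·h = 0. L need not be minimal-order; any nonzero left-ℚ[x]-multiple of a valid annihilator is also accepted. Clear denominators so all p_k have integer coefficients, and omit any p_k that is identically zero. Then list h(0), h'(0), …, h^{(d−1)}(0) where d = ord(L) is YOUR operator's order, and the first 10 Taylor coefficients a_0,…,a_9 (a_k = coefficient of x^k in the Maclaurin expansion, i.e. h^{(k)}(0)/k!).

L = (92 + 608·x + 512·x^2 + 1104·x^3 + 360·x^4 + 432·x^5)·Dx + (-24 + 4·x + 24·x^2 + 80·x^3 + 180·x^4 + 216·x^5 + 216·x^6)·Dx^2 + (23 + 152·x + 128·x^2 + 276·x^3 + 90·x^4 + 108·x^5)·Dx^3 + (-6 + x + 6·x^2 + 20·x^3 + 45·x^4 + 54·x^5 + 54·x^6)·Dx^4  (order 4).
h: a_k = 0, -3, 1/2, -4, -71/12, -57/5, -896/45, -291/7, -205081/2520, -508/3, …
ICs: h(0) = 0, h′(0) = -3, h′′(0) = 1, h′′′(0) = -24.

f: a_k = -3, -3, -12, -21, -57, -120, -291, -651, -1524, -3477, …
g: a_k = 0, 4, 0, -8/3, 0, 8/15, 0, -16/315, 0, 8/2835, …
Weyl lclm of L_f,L_g ⇒ L₀ (ord ≤ 3).
h=∫h₀ ⇒ L = L₀·Dx.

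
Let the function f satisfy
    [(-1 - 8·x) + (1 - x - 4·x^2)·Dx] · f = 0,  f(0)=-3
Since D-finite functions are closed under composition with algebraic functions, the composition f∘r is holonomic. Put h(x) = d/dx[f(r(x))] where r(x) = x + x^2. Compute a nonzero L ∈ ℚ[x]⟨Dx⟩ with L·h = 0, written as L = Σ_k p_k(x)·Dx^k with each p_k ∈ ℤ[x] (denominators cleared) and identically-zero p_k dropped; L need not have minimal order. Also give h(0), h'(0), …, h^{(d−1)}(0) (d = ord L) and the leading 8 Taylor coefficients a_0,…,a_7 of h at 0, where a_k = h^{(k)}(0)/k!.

L = (12 + 78·x + 246·x^2 + 656·x^3 + 1128·x^4 + 960·x^5 + 320·x^6) + (-1 - 9·x - 9·x^2 + 66·x^3 + 220·x^4 + 312·x^5 + 224·x^6 + 64·x^7)·Dx  (order 1).
h: a_k = -3, -36, -171, -732, -3120, -12402, -48153, -183504, …
ICs: h(0) = -3.

f: a_k = -3, -3, -15, -27, -87, -195, -543, -1323, …
L₀ from L_f via x↦r, Dx↦r'^{-1}Dx.
h₀' ⇒ L via d/dx closure of L₀.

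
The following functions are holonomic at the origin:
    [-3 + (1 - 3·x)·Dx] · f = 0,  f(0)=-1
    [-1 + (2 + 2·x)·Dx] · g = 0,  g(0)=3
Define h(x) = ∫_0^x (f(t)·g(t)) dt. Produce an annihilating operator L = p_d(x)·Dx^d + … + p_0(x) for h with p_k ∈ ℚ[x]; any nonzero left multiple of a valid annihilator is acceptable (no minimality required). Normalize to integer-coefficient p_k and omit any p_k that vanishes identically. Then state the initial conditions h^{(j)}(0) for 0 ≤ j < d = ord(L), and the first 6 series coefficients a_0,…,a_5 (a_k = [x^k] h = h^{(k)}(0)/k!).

L = (7 + 3·x)·Dx + (-2 + 4·x + 6·x^2)·Dx^2  (order 2).
h: a_k = 0, -3, -21/4, -83/8, -1497/64, -35913/640, …
ICs: h(0) = 0, h′(0) = -3.

f: a_k = -1, -3, -9, -27, -81, -243, …
g: a_k = 3, 3/2, -3/8, 3/16, -15/128, 21/256, …
L₀ := L_f ⊗_s L_g (sym. prod.), ord ≤ 1.
∫: right-multiply L₀ by Dx.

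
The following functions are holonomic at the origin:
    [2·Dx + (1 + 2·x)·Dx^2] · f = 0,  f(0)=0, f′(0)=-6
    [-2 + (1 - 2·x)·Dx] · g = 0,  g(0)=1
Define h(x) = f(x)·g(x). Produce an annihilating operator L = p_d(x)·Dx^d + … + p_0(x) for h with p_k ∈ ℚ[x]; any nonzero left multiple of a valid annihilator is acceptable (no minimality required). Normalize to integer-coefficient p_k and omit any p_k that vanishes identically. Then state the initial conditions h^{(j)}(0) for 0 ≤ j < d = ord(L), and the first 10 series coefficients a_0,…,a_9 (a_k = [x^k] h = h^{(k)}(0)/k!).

L = 4 + (2 + 12·x)·Dx + (-1 + 4·x^2)·Dx^2  (order 2).
h: a_k = 0, -6, -6, -20, -28, -376/5, -592/5, -10208/35, -17056/35, -120256/105, …
ICs: h(0) = 0, h′(0) = -6.

f: a_k = 0, -6, 6, -8, 12, -96/5, 32, -384/7, 96, -512/3, …
g: a_k = 1, 2, 4, 8, 16, 32, 64, 128, 256, 512, …
L₀ := L_f ⊗_s L_g (sym. prod.), ord ≤ 2.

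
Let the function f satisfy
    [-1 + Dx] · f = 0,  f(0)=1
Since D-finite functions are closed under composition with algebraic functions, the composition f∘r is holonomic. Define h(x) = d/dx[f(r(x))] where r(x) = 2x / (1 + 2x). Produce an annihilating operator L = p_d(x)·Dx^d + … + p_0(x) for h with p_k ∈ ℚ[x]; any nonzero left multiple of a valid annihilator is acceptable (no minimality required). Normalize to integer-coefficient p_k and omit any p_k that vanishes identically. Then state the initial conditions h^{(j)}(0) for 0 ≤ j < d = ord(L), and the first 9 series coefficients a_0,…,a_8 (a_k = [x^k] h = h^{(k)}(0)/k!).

f: a_k = 1, 1, 1/2, 1/6, 1/24, 1/120, 1/720, 1/5040, 1/40320, …
L₀ from L_f via x↦r, Dx↦r'^{-1}Dx.
Derive L from L₀ (diff closure).
L = (-2 - 8·x) + (-1 - 4·x - 4·x^2)·Dx  (order 1).
h: a_k = 2, -4, 4, 8/3, -76/3, 1208/15, -8728/45, 125456/315, -226076/315, …
ICs: h(0) = 2.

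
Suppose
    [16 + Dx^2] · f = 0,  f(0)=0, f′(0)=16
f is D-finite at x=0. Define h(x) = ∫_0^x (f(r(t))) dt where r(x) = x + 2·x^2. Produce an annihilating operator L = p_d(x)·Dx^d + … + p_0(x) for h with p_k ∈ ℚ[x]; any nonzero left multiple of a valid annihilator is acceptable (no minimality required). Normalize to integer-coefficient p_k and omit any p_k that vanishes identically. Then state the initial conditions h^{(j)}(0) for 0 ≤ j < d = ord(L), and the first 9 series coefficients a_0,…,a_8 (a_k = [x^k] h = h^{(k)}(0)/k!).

f: a_k = 0, 16, 0, -128/3, 0, 512/15, 0, -4096/315, 0, …
L₀ from L_f via x↦r, Dx↦r'^{-1}Dx.
h=∫h₀ ⇒ L = L₀·Dx.
L = (16 + 192·x + 768·x^2 + 1024·x^3)·Dx - 4·Dx^2 + (1 + 4·x)·Dx^3  (order 3).
h: a_k = 0, 0, 8, 32/3, -32/3, -256/5, -3584/45, 0, 53248/315, …
ICs: h(0) = 0, h′(0) = 0, h′′(0) = 16.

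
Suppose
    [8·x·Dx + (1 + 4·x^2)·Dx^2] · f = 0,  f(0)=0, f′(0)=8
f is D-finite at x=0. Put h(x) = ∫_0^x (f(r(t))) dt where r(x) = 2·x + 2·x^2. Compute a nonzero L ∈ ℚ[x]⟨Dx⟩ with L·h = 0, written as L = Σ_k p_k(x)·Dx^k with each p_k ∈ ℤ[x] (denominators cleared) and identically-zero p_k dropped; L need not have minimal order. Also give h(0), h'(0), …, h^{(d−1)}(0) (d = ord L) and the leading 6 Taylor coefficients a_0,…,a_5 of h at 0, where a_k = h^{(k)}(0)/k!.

f: a_k = 0, 8, 0, -32/3, 0, 128/5, …
Substitute x→r, Dx→(1/r')Dx; clear ⇒ L₀.
h=∫h₀ ⇒ L = L₀·Dx.
L = (-2 + 32·x + 128·x^2 + 192·x^3 + 96·x^4)·Dx^2 + (1 + 2·x + 16·x^2 + 64·x^3 + 80·x^4 + 32·x^5)·Dx^3  (order 3).
h: a_k = 0, 0, 8, 16/3, -64/3, -256/5, …
ICs: h(0) = 0, h′(0) = 0, h′′(0) = 16.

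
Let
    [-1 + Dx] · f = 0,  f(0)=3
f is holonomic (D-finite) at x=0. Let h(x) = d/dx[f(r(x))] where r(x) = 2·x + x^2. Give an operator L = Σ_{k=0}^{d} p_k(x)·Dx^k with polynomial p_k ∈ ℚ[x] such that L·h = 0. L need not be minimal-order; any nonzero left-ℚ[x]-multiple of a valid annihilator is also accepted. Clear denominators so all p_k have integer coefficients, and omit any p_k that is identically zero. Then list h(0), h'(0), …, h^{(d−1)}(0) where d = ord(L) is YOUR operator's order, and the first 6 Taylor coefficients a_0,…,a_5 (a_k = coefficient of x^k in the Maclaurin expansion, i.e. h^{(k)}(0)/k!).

f: a_k = 3, 3, 3/2, 1/2, 1/8, 1/40, …
Change of var in L_f (x↦r) gives L₀.
Differentiate: ansatz ord ≤ ord L₀ ⇒ L.
L = (3 + 4·x + 2·x^2) + (-1 - x)·Dx  (order 1).
h: a_k = 6, 18, 30, 38, 39, 173/5, …
ICs: h(0) = 6.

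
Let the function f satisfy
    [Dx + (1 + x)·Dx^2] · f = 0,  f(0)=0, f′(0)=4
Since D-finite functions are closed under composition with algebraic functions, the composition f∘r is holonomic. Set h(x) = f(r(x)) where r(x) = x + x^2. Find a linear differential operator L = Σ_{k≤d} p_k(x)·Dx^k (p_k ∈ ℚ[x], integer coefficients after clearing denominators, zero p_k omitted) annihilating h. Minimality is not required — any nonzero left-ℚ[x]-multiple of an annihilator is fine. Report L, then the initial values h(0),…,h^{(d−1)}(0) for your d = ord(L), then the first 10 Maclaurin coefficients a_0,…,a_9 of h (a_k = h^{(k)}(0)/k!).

f: a_k = 0, 4, -2, 4/3, -1, 4/5, -2/3, 4/7, -1/2, 4/9, …
h₀=f(r): pull back L_f along r ⇒ L₀.
L = (-1 + 2·x + 2·x^2)·Dx + (1 + 3·x + 3·x^2 + 2·x^3)·Dx^2  (order 2).
h: a_k = 0, 4, 2, -8/3, 1, 4/5, -4/3, 4/7, 1/2, -8/9, …
ICs: h(0) = 0, h′(0) = 4.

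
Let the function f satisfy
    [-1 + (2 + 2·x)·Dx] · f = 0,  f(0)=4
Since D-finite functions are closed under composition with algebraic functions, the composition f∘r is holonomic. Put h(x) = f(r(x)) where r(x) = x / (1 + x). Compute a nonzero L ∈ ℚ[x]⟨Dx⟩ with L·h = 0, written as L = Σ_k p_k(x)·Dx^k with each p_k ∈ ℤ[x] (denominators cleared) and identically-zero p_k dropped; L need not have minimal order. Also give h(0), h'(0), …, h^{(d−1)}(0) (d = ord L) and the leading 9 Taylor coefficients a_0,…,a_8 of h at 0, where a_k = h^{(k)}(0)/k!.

f: a_k = 4, 2, -1/2, 1/4, -5/32, 7/64, -21/256, 33/512, -429/8192, …
L₀ from L_f via x↦r, Dx↦r'^{-1}Dx.
L = -1 + (2 + 6·x + 4·x^2)·Dx  (order 1).
h: a_k = 4, 2, -5/2, 13/4, -141/32, 399/64, -2353/256, 7205/512, -182461/8192, …
ICs: h(0) = 4.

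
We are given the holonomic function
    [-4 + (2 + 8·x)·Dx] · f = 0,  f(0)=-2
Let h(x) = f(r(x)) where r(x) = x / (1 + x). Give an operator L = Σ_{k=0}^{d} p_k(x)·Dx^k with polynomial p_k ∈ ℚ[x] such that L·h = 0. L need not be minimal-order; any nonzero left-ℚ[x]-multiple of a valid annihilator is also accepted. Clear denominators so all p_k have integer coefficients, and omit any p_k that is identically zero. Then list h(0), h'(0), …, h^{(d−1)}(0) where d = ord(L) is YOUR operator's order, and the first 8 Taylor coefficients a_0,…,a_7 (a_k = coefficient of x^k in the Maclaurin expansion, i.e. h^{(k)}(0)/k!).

L = -2 + (1 + 6·x + 5·x^2)·Dx  (order 1).
h: a_k = -2, -4, 8, -20, 60, -204, 752, -2924, …
ICs: h(0) = -2.

f: a_k = -2, -4, 4, -8, 20, -56, 168, -528, …
L₀ from L_f via x↦r, Dx↦r'^{-1}Dx.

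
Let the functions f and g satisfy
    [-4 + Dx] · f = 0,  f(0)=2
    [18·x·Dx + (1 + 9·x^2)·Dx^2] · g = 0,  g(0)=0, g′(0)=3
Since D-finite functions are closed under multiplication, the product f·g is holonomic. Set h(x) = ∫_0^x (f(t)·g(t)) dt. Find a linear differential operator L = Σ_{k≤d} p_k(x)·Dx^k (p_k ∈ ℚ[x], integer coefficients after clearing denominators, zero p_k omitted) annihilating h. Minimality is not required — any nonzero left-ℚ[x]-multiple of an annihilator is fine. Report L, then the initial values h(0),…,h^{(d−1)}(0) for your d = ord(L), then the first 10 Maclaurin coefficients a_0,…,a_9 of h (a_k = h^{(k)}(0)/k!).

L = (16 - 72·x + 144·x^2)·Dx + (-8 + 18·x - 72·x^2)·Dx^2 + (1 + 9·x^2)·Dx^3  (order 3).
h: a_k = 0, 0, 3, 8, 15/2, -8/5, 43/15, 248/7, -269/420, -167656/945, …
ICs: h(0) = 0, h′(0) = 0, h′′(0) = 6.

f: a_k = 2, 8, 16, 64/3, 64/3, 256/15, 512/45, 2048/315, 1024/315, 4096/2835, …
g: a_k = 0, 3, 0, -9, 0, 243/5, 0, -2187/7, 0, 2187, …
Sym-product of L_f,L_g gives L₀ (≤ ord 2).
h=∫₀ˣh₀: take L = L₀·Dx.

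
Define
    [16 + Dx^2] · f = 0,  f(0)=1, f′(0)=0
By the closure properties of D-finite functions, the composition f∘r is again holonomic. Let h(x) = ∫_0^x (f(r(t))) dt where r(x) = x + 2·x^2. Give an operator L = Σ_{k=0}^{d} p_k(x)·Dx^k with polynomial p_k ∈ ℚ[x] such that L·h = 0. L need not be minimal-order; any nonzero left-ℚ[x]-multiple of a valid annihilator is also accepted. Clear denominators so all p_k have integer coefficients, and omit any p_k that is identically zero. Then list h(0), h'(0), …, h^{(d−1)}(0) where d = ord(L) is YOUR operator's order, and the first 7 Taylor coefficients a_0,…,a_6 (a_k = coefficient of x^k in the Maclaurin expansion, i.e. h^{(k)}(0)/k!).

f: a_k = 1, 0, -8, 0, 32/3, 0, -256/45, …
f∘r: x↦r, Dx↦Dx/r' in L_f ⇒ L₀.
h=∫h₀ ⇒ L = L₀·Dx.
L = (16 + 192·x + 768·x^2 + 1024·x^3)·Dx - 4·Dx^2 + (1 + 4·x)·Dx^3  (order 3).
h: a_k = 0, 1, 0, -8/3, -8, -64/15, 128/9, …
ICs: h(0) = 0, h′(0) = 1, h′′(0) = 0.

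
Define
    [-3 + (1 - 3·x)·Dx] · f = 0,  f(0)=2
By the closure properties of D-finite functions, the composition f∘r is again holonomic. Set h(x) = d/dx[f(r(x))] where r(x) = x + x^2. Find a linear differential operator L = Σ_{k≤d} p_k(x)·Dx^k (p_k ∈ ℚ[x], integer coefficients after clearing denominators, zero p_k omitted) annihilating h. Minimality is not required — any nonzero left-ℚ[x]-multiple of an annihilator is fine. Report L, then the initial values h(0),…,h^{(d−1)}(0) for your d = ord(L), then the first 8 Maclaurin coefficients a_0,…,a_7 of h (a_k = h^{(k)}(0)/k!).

f: a_k = 2, 6, 18, 54, 162, 486, 1458, 4374, …
Substitute x→r, Dx→(1/r')Dx; clear ⇒ L₀.
h₀' ⇒ L via d/dx closure of L₀.
L = (8 + 18·x + 18·x^2) + (-1 + x + 9·x^2 + 6·x^3)·Dx  (order 1).
h: a_k = 6, 48, 270, 1368, 6480, 29484, 130410, 565056, …
ICs: h(0) = 6.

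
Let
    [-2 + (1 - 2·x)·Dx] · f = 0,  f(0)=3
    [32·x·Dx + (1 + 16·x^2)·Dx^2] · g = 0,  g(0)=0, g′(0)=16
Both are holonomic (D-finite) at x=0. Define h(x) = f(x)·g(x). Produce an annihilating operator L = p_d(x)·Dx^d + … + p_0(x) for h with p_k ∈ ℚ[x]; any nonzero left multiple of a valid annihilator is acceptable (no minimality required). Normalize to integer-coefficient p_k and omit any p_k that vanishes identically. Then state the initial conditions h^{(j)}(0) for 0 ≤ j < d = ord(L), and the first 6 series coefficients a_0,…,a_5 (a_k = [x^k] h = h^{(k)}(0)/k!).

f: a_k = 3, 6, 12, 24, 48, 96, …
g: a_k = 0, 16, 0, -256/3, 0, 4096/5, …
f·g: L₀ = L_f ⊗_s L_g, ord ≤ 1·2.
L = 64·x + (4 - 32·x + 128·x^2)·Dx + (-1 + 2·x - 16·x^2 + 32·x^3)·Dx^2  (order 2).
h: a_k = 0, 48, 96, -64, -128, 11008/5, …
ICs: h(0) = 0, h′(0) = 48.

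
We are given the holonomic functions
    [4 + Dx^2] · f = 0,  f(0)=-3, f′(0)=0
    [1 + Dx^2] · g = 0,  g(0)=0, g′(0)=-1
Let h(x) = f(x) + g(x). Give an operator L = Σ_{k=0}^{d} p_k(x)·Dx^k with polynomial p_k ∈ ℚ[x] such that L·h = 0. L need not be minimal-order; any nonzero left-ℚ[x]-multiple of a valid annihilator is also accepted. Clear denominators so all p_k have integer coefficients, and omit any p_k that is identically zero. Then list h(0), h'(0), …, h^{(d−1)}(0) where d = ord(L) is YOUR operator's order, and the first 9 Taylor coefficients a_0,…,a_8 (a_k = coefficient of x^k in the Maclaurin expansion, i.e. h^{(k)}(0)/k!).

f: a_k = -3, 0, 6, 0, -2, 0, 4/15, 0, -2/105, …
g: a_k = 0, -1, 0, 1/6, 0, -1/120, 0, 1/5040, 0, …
Weyl lclm of L_f,L_g ⇒ L₀ (ord ≤ 4).
L = 4 + 5·Dx^2 + Dx^4  (order 4).
h: a_k = -3, -1, 6, 1/6, -2, -1/120, 4/15, 1/5040, -2/105, …
ICs: h(0) = -3, h′(0) = -1, h′′(0) = 12, h′′′(0) = 1.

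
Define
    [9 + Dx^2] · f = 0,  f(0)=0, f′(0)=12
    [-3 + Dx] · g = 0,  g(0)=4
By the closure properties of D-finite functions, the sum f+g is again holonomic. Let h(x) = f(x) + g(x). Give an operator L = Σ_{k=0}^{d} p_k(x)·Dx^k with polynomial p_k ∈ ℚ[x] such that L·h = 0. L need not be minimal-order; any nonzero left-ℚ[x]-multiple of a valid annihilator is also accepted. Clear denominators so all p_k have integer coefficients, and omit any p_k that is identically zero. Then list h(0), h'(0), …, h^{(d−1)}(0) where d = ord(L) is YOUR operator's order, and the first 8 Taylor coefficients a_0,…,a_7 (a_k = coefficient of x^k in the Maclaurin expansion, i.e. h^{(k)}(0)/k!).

L = -27 + 9·Dx - 3·Dx^2 + Dx^3  (order 3).
h: a_k = 4, 24, 18, 0, 27/2, 81/5, 81/20, 0, …
ICs: h(0) = 4, h′(0) = 24, h′′(0) = 36.

f: a_k = 0, 12, 0, -18, 0, 81/10, 0, -243/140, …
g: a_k = 4, 12, 18, 18, 27/2, 81/10, 81/20, 243/140, …
h₀=f+g: left-lcm gives L₀, ord ≤ 3.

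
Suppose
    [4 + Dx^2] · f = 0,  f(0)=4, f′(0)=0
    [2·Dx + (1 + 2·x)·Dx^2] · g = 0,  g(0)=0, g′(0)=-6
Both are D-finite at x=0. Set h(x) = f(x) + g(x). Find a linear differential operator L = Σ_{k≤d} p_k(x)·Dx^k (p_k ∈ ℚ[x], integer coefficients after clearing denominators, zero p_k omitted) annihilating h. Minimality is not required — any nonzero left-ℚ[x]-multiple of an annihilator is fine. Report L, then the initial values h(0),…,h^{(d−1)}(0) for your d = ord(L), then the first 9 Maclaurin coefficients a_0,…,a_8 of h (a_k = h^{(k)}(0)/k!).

L = (56 + 32·x + 32·x^2)·Dx + (12 + 40·x + 48·x^2 + 32·x^3)·Dx^2 + (14 + 8·x + 8·x^2)·Dx^3 + (3 + 10·x + 12·x^2 + 8·x^3)·Dx^4  (order 4).
h: a_k = 4, -6, -2, -8, 44/3, -96/5, 1424/45, -384/7, 30248/315, …
ICs: h(0) = 4, h′(0) = -6, h′′(0) = -4, h′′′(0) = -48.

f: a_k = 4, 0, -8, 0, 8/3, 0, -16/45, 0, 8/315, …
g: a_k = 0, -6, 6, -8, 12, -96/5, 32, -384/7, 96, …
f+g: L₀ = lclm(L_f,L_g), ord ≤ 2+2.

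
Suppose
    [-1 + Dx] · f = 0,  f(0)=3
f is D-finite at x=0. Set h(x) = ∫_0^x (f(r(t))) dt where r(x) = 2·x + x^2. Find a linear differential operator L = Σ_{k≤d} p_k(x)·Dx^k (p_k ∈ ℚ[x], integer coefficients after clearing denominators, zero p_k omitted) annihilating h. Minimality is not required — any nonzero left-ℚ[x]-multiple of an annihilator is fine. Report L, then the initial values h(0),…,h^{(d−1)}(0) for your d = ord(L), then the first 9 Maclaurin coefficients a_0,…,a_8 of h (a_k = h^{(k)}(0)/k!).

L = (-2 - 2·x)·Dx + Dx^2  (order 2).
h: a_k = 0, 3, 3, 3, 5/2, 19/10, 13/10, 173/210, 407/840, …
ICs: h(0) = 0, h′(0) = 3.

f: a_k = 3, 3, 3/2, 1/2, 1/8, 1/40, 1/240, 1/1680, 1/13440, …
f∘r: x↦r, Dx↦Dx/r' in L_f ⇒ L₀.
Integrate: L := L₀·Dx.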